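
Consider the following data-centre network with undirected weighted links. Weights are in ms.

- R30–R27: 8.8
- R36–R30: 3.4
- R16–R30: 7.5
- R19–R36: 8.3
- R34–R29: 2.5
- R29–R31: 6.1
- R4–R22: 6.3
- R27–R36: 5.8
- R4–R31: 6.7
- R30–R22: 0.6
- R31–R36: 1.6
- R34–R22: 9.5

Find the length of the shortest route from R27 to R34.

16 ms

Shortest distances from R27:
R27: 0
R36: 5.8  (via R27)
R31: 7.4  (via R36)
R30: 8.8  (via R27)
R22: 9.4  (via R30)
R29: 13.5  (via R31)
R4: 14.1  (via R31)
R19: 14.1  (via R36)
R34: 16  (via R29)
Shortest route: R27 → R36 → R31 → R29 → R34 = 16 ms.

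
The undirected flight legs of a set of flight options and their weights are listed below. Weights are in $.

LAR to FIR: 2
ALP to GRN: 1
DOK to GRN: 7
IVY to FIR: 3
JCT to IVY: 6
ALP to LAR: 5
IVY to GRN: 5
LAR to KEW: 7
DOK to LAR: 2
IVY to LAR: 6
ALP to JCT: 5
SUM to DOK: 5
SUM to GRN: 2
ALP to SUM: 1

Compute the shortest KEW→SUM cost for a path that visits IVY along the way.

Shortest KEW→IVY: KEW–LAR–FIR–IVY = 12
Shortest IVY→SUM: IVY–GRN–SUM = 7
Total via IVY: 12 + 7 = $19.

$19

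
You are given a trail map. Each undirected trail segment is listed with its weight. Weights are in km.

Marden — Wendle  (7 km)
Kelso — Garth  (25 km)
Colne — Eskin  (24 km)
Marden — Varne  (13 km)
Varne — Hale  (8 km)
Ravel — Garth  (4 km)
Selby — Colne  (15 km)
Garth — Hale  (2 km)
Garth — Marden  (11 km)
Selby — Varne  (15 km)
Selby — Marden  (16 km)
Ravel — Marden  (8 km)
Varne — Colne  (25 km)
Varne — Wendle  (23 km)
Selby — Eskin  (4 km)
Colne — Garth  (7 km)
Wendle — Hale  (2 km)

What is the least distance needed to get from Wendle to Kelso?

29 km

Shortest distances from Wendle:
Wendle: 0
Hale: 2  (via Wendle)
Garth: 4  (via Hale)
Marden: 7  (via Wendle)
Ravel: 8  (via Garth)
Varne: 10  (via Hale)
Colne: 11  (via Garth)
Selby: 23  (via Marden)
Eskin: 27  (via Selby)
Kelso: 29  (via Garth)
Shortest route: Wendle–Hale–Garth–Kelso = 29 km.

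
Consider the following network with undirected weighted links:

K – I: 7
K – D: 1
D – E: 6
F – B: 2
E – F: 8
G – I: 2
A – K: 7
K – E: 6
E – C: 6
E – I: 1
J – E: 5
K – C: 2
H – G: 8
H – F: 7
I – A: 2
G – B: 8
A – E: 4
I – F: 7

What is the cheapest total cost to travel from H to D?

Running Dijkstra from H:
H: 0
F: 7  (via H)
G: 8  (via H)
B: 9  (via F)
I: 10  (via G)
E: 11  (via I)
A: 12  (via I)
J: 16  (via E)
C: 17  (via E)
D: 17  (via E)
Shortest route: H–G–I–E–D = 17.

17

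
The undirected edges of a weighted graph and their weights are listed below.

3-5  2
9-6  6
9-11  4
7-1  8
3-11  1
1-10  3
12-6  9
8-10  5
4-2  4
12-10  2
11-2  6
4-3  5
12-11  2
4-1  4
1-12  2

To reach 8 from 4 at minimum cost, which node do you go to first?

1

Enumerating some paths:
4 → 1 → 10 → 8: 4+3+5 = 12
4 → 1 → 12 → 10 → 8: 4+2+2+5 = 13
Cheapest is 4 → 1 → 10 → 8 at 12.
So from 4 the first move is to 1.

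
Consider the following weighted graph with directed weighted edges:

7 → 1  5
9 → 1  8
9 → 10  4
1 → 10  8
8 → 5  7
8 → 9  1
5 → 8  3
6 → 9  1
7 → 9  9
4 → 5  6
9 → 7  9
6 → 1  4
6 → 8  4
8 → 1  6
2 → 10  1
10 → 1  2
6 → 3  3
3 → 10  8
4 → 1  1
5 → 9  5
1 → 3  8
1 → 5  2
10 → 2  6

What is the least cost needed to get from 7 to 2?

Running Dijkstra from 7:
7: 0
1: 5  (via 7)
5: 7  (via 1)
9: 9  (via 7)
8: 10  (via 5)
3: 13  (via 1)
10: 13  (via 1)
2: 19  (via 10)
Shortest route: 7–1–10–2 = 19.

19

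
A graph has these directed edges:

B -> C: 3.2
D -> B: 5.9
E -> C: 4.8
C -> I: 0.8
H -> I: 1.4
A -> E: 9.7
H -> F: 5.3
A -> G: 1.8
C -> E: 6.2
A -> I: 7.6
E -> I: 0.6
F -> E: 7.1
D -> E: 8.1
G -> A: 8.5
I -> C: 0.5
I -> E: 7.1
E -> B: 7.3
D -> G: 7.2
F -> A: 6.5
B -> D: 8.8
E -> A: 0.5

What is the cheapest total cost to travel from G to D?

34.3

Compare a few routes:
G–A–E–B–D: 8.5+9.7+7.3+8.8 = 34.3
G–A–I–C–E–B–D: 8.5+7.6+0.5+6.2+7.3+8.8 = 38.9
G–A–I–E–B–D: 8.5+7.6+7.1+7.3+8.8 = 39.3
Cheapest is G–A–E–B–D at 34.3.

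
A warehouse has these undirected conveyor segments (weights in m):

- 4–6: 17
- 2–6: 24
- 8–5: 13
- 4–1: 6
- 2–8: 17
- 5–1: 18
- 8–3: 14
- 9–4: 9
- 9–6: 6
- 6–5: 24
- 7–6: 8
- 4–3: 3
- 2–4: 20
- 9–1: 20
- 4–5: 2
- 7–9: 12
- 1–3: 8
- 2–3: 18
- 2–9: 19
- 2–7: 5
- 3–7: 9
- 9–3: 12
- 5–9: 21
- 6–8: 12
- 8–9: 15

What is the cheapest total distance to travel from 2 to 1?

Shortest distances from 2:
2: 0
7: 5  (via 2)
6: 13  (via 7)
3: 14  (via 7)
4: 17  (via 3)
8: 17  (via 2)
9: 17  (via 7)
5: 19  (via 4)
1: 22  (via 3)
Shortest route: 2 → 7 → 3 → 1 = 22 m.

22 m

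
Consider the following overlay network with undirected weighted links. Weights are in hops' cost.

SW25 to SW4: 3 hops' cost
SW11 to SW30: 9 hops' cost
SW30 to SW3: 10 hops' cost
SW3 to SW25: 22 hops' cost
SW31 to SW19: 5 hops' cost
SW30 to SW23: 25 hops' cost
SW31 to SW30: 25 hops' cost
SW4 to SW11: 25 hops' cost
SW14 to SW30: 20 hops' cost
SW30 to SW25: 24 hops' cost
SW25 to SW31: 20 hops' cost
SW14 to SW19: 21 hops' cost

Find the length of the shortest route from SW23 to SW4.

52 hops' cost

Candidate routes:
SW23 - SW30 - SW11 - SW4: 25+9+25 = 59
SW23 - SW30 - SW31 - SW25 - SW4: 25+25+20+3 = 73
SW23 - SW30 - SW25 - SW4: 25+24+3 = 52
SW23 - SW30 - SW3 - SW25 - SW4: 25+10+22+3 = 60
The minimum is 52 hops' cost via SW23 - SW30 - SW25 - SW4.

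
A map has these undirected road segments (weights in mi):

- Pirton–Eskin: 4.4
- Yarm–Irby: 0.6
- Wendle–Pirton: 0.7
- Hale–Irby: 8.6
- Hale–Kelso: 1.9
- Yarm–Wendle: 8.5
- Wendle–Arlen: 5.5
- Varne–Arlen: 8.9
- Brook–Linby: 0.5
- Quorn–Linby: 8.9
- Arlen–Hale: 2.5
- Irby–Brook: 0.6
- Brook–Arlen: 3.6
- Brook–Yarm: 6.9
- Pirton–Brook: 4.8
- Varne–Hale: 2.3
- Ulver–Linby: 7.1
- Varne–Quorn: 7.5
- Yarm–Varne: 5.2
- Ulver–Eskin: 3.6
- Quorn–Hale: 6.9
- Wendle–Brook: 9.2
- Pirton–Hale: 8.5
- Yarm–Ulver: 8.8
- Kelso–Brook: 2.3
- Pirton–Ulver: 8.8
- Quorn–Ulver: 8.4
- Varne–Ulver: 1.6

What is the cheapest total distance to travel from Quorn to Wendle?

14.9 mi

Shortest distances from Quorn:
Quorn: 0
Hale: 6.9  (via Quorn)
Varne: 7.5  (via Quorn)
Ulver: 8.4  (via Quorn)
Kelso: 8.8  (via Hale)
Linby: 8.9  (via Quorn)
Brook: 9.4  (via Linby)
Arlen: 9.4  (via Hale)
Irby: 10  (via Brook)
Yarm: 10.6  (via Irby)
Eskin: 12  (via Ulver)
Pirton: 14.2  (via Brook)
Wendle: 14.9  (via Arlen)
Shortest route: Quorn–Hale–Arlen–Wendle = 14.9 mi.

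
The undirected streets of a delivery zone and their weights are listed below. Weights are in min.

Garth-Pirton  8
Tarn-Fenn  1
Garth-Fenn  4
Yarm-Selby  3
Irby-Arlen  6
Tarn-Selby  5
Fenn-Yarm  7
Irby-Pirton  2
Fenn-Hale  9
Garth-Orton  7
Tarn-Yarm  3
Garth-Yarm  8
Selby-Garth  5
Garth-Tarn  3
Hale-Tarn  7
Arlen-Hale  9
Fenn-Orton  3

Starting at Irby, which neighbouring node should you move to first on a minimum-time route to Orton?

Pirton

Candidate routes:
Irby–Pirton–Garth–Orton: 2+8+7 = 17
Irby–Pirton–Garth–Selby–Tarn–Fenn–Orton: 2+8+5+5+1+3 = 24
The minimum is 17 min via Irby–Pirton–Garth–Orton.
So from Irby the first move is to Pirton.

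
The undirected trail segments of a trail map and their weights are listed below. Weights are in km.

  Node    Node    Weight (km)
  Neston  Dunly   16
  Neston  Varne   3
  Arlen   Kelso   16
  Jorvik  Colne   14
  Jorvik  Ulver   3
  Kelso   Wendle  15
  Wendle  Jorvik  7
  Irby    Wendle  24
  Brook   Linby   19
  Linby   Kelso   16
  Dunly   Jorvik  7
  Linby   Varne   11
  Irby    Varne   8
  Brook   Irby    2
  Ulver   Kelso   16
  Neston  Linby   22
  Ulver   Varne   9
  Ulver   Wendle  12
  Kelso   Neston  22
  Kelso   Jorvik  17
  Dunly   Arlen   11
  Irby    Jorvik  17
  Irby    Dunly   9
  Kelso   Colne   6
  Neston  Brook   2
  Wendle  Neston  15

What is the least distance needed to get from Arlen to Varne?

27 km

Shortest distances from Arlen:
Arlen: 0
Dunly: 11  (via Arlen)
Kelso: 16  (via Arlen)
Jorvik: 18  (via Dunly)
Irby: 20  (via Dunly)
Ulver: 21  (via Jorvik)
Colne: 22  (via Kelso)
Brook: 22  (via Irby)
Neston: 24  (via Brook)
Wendle: 25  (via Jorvik)
Varne: 27  (via Neston)
Shortest route: Arlen → Dunly → Irby → Brook → Neston → Varne = 27 km.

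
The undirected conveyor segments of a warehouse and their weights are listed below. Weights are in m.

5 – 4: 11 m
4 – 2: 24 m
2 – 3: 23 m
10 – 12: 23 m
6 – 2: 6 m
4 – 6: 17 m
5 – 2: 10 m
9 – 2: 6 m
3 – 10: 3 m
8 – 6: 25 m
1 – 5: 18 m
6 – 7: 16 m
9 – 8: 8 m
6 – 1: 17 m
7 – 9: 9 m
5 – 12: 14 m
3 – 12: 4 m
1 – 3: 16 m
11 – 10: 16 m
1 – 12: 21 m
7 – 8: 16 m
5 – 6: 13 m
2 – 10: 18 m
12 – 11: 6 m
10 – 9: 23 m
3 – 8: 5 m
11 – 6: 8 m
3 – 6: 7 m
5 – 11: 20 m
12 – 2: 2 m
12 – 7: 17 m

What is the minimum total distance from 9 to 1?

28 m

Candidate routes:
9–2–12–3–1: 6+2+4+16 = 28
9–8–3–1: 8+5+16 = 29
Cheapest is 9–2–12–3–1 at 28 m.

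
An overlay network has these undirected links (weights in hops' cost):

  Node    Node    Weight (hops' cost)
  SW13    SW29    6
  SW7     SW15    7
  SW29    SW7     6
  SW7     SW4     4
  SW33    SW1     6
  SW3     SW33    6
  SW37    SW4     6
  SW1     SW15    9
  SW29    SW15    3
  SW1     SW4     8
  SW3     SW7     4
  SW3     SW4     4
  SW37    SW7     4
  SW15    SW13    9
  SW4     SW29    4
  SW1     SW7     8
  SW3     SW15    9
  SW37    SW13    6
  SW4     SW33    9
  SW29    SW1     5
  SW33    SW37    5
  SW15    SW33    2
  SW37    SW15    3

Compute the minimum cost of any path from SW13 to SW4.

Shortest distances from SW13:
SW13: 0
SW29: 6  (via SW13)
SW37: 6  (via SW13)
SW15: 9  (via SW13)
SW4: 10  (via SW29)
Shortest route: SW13 → SW29 → SW4 = 10 hops' cost.

10 hops' cost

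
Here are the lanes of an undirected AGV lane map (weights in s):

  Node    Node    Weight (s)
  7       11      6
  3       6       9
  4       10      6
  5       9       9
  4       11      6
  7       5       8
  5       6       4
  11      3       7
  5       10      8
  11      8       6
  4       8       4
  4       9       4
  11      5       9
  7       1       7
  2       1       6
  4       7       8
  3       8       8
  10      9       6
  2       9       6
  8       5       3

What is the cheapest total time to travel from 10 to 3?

Running Dijkstra from 10:
10: 0
4: 6  (via 10)
9: 6  (via 10)
5: 8  (via 10)
8: 10  (via 4)
2: 12  (via 9)
6: 12  (via 5)
11: 12  (via 4)
7: 14  (via 4)
1: 18  (via 2)
3: 18  (via 8)
Shortest route: 10 → 4 → 8 → 3 = 18 s.

18 s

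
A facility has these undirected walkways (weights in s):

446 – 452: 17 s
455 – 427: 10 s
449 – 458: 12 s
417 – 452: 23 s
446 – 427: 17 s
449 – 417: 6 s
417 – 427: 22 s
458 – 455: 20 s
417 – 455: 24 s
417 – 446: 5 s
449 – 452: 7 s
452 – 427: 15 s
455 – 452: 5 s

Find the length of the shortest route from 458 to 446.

23 s

Compare a few routes:
458–455–452–446: 20+5+17 = 42
458–449–417–446: 12+6+5 = 23
458–449–452–446: 12+7+17 = 36
The minimum is 23 s via 458–449–417–446.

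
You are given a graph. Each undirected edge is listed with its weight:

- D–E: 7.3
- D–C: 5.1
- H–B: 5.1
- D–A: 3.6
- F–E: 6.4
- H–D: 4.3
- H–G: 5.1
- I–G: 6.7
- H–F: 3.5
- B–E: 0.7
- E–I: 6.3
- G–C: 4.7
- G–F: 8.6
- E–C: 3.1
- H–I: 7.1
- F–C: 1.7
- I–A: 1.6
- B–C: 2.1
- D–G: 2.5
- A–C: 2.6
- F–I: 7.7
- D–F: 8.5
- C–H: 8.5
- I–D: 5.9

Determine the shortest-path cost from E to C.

Settle nodes by increasing distance from E:
E: 0
B: 0.7  (via E)
C: 2.8  (via B)
Shortest route: E–B–C = 2.8.

2.8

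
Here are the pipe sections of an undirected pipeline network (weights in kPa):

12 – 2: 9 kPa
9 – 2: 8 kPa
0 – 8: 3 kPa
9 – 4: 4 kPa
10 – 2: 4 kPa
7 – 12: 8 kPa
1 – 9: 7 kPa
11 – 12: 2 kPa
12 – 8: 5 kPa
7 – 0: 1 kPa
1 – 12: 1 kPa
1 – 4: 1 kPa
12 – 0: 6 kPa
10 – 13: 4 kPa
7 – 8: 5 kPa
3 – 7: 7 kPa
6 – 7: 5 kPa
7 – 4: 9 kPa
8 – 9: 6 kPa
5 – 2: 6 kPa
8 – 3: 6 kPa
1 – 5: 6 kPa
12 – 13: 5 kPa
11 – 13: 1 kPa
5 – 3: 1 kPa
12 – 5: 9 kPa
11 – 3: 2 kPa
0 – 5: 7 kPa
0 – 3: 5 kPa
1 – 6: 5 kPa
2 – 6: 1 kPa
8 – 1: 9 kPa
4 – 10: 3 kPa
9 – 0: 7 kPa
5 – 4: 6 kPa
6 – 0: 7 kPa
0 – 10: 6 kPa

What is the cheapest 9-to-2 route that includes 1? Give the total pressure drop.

11 kPa

Shortest 9→1: 9–4–1 = 5
Shortest 1→2: 1–6–2 = 6
Total via 1: 5 + 6 = 11 kPa.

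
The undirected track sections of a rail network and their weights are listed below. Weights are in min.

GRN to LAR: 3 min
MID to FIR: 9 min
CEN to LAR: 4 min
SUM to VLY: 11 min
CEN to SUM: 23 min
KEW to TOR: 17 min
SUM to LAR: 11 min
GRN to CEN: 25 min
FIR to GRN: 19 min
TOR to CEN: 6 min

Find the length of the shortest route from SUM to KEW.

Compare a few routes:
SUM → LAR → GRN → CEN → TOR → KEW: 11+3+25+6+17 = 62
SUM → CEN → TOR → KEW: 23+6+17 = 46
SUM → LAR → CEN → TOR → KEW: 11+4+6+17 = 38
Cheapest is SUM → LAR → CEN → TOR → KEW at 38 min.

38 min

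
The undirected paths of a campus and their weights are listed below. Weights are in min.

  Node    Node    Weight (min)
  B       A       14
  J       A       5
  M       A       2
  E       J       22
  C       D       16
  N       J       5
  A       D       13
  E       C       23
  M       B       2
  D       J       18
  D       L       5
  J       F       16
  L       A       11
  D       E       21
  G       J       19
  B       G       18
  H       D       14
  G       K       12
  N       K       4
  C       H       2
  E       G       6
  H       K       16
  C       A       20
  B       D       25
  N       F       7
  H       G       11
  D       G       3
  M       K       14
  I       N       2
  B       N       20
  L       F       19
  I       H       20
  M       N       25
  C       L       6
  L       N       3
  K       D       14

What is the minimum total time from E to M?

24 min

Compare a few routes:
E–G–B–M: 6+18+2 = 26
E–G–D–L–A–M: 6+3+5+11+2 = 27
E–G–D–A–M: 6+3+13+2 = 24
Cheapest is E–G–D–A–M at 24 min.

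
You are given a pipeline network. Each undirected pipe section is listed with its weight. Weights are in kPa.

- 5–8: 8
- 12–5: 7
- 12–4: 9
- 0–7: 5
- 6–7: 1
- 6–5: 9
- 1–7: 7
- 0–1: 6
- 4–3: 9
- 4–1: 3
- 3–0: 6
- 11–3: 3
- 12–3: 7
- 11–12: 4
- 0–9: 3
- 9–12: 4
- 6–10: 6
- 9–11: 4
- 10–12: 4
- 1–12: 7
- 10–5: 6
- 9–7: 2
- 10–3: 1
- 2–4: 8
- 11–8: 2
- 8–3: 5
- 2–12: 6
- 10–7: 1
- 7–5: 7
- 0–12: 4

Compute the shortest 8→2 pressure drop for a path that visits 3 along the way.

Best 8 to 3: 8 → 3 costing 5
Best 3 to 2: 3 → 10 → 12 → 2 costing 11
Total via 3: 5 + 11 = 16 kPa.

16 kPa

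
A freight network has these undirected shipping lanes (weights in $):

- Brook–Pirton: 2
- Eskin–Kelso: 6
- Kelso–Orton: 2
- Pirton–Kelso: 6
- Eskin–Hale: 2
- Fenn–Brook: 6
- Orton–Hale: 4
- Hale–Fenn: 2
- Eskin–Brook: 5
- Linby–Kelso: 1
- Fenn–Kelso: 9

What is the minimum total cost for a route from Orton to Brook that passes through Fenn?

Best Orton to Fenn: Orton–Hale–Fenn costing 6
Best Fenn to Brook: Fenn–Brook costing 6
Total via Fenn: 6 + 6 = $12.

$12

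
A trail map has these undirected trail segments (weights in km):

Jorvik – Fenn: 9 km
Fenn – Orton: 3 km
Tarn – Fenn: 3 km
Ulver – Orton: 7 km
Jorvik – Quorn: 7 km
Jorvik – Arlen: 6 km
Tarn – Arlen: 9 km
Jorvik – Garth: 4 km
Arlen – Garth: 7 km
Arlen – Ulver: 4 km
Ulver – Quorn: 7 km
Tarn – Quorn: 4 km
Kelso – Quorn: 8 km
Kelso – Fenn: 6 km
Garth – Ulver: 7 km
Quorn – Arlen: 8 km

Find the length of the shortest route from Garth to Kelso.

19 km

Settle nodes by increasing distance from Garth:
Garth: 0
Jorvik: 4  (via Garth)
Ulver: 7  (via Garth)
Arlen: 7  (via Garth)
Quorn: 11  (via Jorvik)
Fenn: 13  (via Jorvik)
Orton: 14  (via Ulver)
Tarn: 15  (via Quorn)
Kelso: 19  (via Quorn)
Shortest route: Garth–Jorvik–Quorn–Kelso = 19 km.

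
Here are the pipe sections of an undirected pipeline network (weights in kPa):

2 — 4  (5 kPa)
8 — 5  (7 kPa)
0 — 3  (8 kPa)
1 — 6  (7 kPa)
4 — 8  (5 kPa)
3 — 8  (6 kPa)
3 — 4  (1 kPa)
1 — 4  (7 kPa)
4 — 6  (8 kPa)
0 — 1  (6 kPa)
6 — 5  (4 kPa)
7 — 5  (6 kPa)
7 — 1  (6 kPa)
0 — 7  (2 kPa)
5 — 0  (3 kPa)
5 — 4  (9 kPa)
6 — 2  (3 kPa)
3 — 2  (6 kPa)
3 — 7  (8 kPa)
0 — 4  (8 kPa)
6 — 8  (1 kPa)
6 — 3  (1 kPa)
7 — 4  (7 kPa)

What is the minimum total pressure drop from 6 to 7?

9 kPa

Shortest distances from 6:
6: 0
3: 1  (via 6)
8: 1  (via 6)
4: 2  (via 3)
2: 3  (via 6)
5: 4  (via 6)
0: 7  (via 5)
1: 7  (via 6)
7: 9  (via 3)
Shortest route: 6–3–7 = 9 kPa.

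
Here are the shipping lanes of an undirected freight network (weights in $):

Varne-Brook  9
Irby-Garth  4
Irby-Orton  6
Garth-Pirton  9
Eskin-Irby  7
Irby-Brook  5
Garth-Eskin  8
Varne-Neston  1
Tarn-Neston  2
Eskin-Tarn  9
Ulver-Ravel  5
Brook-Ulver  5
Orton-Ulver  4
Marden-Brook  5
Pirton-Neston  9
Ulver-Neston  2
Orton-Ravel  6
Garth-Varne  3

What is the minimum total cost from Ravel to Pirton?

$16

Shortest distances from Ravel:
Ravel: 0
Ulver: 5  (via Ravel)
Orton: 6  (via Ravel)
Neston: 7  (via Ulver)
Varne: 8  (via Neston)
Tarn: 9  (via Neston)
Brook: 10  (via Ulver)
Garth: 11  (via Varne)
Irby: 12  (via Orton)
Marden: 15  (via Brook)
Pirton: 16  (via Neston)
Shortest route: Ravel–Ulver–Neston–Pirton = $16.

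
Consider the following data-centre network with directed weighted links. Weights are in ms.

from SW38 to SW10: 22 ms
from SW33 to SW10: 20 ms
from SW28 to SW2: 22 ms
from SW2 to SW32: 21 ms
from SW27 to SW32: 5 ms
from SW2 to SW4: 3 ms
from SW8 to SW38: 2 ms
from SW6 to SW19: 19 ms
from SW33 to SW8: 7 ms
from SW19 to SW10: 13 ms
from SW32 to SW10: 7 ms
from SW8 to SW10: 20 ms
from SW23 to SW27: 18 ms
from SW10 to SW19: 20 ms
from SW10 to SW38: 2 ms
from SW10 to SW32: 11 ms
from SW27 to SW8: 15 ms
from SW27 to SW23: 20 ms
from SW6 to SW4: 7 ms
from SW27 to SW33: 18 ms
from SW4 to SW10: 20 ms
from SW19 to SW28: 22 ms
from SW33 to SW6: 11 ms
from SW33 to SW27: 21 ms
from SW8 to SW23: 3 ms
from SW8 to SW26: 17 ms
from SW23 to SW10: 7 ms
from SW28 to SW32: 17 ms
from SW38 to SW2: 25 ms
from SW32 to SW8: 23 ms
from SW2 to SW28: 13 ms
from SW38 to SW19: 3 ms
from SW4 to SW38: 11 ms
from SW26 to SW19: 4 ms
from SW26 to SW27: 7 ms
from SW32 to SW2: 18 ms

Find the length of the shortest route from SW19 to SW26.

64 ms

Compare a few routes:
SW19 - SW10 - SW32 - SW8 - SW26: 13+11+23+17 = 64
SW19 - SW28 - SW32 - SW8 - SW26: 22+17+23+17 = 79
The minimum is 64 ms via SW19 - SW10 - SW32 - SW8 - SW26.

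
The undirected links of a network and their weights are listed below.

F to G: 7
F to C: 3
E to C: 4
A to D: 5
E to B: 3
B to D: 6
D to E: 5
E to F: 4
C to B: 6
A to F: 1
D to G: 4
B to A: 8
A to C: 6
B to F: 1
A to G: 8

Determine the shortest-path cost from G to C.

10

Settle nodes by increasing distance from G:
G: 0
D: 4  (via G)
F: 7  (via G)
A: 8  (via G)
B: 8  (via F)
E: 9  (via D)
C: 10  (via F)
Shortest route: G → F → C = 10.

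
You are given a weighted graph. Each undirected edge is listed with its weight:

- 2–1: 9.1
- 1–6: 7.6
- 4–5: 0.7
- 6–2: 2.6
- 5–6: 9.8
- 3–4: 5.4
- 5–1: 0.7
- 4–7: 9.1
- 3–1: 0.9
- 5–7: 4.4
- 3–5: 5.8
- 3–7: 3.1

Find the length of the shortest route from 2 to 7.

Settle nodes by increasing distance from 2:
2: 0
6: 2.6  (via 2)
1: 9.1  (via 2)
5: 9.8  (via 1)
3: 10  (via 1)
4: 10.5  (via 5)
7: 13.1  (via 3)
Shortest route: 2 → 1 → 3 → 7 = 13.1.

13.1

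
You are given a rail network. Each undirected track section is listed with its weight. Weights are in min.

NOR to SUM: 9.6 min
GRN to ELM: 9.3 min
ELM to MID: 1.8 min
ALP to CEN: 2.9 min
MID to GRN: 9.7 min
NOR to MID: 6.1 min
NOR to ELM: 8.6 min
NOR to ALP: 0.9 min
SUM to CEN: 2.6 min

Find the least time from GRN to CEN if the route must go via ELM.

21 min

Best GRN to ELM: GRN–ELM costing 9.3
Best ELM to CEN: ELM–MID–NOR–ALP–CEN costing 11.7
Total via ELM: 9.3 + 11.7 = 21 min.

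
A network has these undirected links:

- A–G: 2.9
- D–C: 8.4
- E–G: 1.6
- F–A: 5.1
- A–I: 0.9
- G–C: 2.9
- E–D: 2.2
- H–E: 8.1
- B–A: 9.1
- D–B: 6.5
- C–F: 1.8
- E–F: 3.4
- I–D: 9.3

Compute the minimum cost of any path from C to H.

12.6

Candidate routes:
C–D–E–H: 8.4+2.2+8.1 = 18.7
C–F–E–H: 1.8+3.4+8.1 = 13.3
C–G–E–H: 2.9+1.6+8.1 = 12.6
The minimum is 12.6 via C–G–E–H.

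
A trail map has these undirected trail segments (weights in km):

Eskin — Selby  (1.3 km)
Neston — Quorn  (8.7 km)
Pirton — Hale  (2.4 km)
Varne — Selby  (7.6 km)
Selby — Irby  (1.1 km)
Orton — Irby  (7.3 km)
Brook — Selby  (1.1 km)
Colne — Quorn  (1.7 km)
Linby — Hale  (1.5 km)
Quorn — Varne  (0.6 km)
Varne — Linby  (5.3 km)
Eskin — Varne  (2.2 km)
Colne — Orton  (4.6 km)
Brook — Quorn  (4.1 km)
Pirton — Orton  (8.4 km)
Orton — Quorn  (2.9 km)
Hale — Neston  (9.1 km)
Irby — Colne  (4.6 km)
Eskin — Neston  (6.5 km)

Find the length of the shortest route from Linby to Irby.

Enumerating some paths:
Linby - Varne - Quorn - Colne - Irby: 5.3+0.6+1.7+4.6 = 12.2
Linby - Varne - Quorn - Brook - Selby - Irby: 5.3+0.6+4.1+1.1+1.1 = 12.2
Linby - Varne - Eskin - Selby - Irby: 5.3+2.2+1.3+1.1 = 9.9
Cheapest is Linby - Varne - Eskin - Selby - Irby at 9.9 km.

9.9 km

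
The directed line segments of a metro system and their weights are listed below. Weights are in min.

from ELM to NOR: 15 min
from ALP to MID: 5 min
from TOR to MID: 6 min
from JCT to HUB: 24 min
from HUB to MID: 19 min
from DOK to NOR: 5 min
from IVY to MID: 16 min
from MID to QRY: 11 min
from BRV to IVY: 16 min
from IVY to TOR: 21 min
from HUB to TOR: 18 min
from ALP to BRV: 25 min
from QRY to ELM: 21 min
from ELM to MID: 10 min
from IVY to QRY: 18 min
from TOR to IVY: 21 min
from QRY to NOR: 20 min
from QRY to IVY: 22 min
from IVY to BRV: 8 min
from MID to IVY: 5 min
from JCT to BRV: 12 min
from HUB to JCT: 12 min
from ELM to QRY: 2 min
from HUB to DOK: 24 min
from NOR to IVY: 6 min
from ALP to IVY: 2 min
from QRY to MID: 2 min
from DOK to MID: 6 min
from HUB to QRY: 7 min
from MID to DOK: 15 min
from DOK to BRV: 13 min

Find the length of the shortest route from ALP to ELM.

Candidate routes:
ALP - MID - QRY - ELM: 5+11+21 = 37
ALP - IVY - QRY - ELM: 2+18+21 = 41
The minimum is 37 min via ALP - MID - QRY - ELM.

37 min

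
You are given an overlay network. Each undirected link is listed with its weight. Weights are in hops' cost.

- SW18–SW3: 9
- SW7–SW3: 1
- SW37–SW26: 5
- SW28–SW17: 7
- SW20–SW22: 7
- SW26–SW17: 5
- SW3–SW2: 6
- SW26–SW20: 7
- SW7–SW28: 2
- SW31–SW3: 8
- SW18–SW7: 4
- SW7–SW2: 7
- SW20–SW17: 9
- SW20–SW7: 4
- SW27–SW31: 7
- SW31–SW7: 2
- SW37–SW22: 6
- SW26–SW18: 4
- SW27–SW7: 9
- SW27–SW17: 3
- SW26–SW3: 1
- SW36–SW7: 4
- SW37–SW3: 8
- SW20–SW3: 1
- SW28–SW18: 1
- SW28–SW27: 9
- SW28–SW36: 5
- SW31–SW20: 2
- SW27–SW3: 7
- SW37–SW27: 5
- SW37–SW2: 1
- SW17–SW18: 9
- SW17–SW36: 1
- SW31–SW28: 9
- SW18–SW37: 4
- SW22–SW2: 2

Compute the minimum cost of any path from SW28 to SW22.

Settle nodes by increasing distance from SW28:
SW28: 0
SW18: 1  (via SW28)
SW7: 2  (via SW28)
SW3: 3  (via SW7)
SW26: 4  (via SW3)
SW20: 4  (via SW3)
SW31: 4  (via SW7)
SW36: 5  (via SW28)
SW37: 5  (via SW18)
SW2: 6  (via SW37)
SW17: 6  (via SW36)
SW22: 8  (via SW2)
Shortest route: SW28 → SW18 → SW37 → SW2 → SW22 = 8 hops' cost.

8 hops' cost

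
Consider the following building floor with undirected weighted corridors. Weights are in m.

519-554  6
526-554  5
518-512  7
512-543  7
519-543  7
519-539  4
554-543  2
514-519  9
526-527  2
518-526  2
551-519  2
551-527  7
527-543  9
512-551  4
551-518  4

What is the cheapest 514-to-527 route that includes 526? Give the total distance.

19 m

Best 514 to 526: 514 → 519 → 551 → 518 → 526 costing 17
Best 526 to 527: 526 → 527 costing 2
Total via 526: 17 + 2 = 19 m.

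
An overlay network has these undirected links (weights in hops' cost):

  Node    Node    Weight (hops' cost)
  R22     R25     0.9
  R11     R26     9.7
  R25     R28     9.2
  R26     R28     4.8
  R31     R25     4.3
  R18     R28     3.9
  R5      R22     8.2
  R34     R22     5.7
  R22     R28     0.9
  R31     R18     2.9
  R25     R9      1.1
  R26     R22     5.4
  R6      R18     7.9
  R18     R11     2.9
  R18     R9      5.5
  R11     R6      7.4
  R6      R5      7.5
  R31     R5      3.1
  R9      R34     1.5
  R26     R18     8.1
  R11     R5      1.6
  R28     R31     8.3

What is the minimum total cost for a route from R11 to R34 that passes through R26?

Best R11 to R26: R11 → R26 costing 9.7
Shortest R26→R34: R26 → R22 → R25 → R9 → R34 = 8.9
Total via R26: 9.7 + 8.9 = 18.6 hops' cost.

18.6 hops' cost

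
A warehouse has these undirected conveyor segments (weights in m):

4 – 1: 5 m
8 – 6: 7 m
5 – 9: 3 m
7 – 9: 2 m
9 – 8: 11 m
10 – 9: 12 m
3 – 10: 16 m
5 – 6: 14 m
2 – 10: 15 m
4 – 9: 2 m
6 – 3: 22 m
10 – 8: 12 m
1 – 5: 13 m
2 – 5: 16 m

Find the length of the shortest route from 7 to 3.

30 m

Settle nodes by increasing distance from 7:
7: 0
9: 2  (via 7)
4: 4  (via 9)
5: 5  (via 9)
1: 9  (via 4)
8: 13  (via 9)
10: 14  (via 9)
6: 19  (via 5)
2: 21  (via 5)
3: 30  (via 10)
Shortest route: 7 → 9 → 10 → 3 = 30 m.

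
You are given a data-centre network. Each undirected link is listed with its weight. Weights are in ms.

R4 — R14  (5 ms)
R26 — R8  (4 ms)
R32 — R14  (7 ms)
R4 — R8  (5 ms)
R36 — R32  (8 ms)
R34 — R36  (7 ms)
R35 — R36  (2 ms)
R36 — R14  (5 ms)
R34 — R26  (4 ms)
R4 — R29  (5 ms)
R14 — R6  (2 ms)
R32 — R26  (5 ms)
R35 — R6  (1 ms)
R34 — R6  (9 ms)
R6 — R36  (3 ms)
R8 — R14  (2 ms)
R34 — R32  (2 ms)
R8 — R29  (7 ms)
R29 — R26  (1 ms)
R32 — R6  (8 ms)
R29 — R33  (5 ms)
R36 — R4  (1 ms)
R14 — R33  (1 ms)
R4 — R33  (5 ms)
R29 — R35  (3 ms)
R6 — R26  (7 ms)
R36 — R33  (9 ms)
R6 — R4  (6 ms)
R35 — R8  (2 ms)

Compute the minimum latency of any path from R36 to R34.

Candidate routes:
R36–R35–R29–R26–R34: 2+3+1+4 = 10
R36–R32–R34: 8+2 = 10
R36–R4–R29–R26–R34: 1+5+1+4 = 11
R36–R34: 7 = 7
The minimum is 7 ms via R36–R34.

7 ms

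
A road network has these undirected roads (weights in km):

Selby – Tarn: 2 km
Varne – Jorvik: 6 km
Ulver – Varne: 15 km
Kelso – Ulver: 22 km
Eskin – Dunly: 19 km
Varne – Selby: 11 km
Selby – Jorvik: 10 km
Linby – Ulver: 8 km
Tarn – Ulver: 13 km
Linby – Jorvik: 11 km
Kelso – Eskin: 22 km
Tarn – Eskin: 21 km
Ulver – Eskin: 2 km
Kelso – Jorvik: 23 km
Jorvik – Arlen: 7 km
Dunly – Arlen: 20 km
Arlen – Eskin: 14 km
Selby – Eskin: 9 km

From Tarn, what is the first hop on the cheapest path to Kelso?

Selby

Candidate routes:
Tarn - Selby - Eskin - Ulver - Kelso: 2+9+2+22 = 35
Tarn - Selby - Eskin - Kelso: 2+9+22 = 33
Tarn - Selby - Jorvik - Kelso: 2+10+23 = 35
Cheapest is Tarn - Selby - Eskin - Kelso at 33 km.
So from Tarn the first move is to Selby.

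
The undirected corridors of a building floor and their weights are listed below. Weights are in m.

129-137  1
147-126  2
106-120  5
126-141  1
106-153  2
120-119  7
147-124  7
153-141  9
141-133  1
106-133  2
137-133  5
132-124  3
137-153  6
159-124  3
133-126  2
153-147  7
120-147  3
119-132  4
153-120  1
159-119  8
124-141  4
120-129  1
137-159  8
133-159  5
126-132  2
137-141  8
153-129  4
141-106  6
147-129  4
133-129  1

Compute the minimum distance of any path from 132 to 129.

5 m

Candidate routes:
132 → 126 → 147 → 129: 2+2+4 = 8
132 → 126 → 133 → 129: 2+2+1 = 5
Cheapest is 132 → 126 → 133 → 129 at 5 m.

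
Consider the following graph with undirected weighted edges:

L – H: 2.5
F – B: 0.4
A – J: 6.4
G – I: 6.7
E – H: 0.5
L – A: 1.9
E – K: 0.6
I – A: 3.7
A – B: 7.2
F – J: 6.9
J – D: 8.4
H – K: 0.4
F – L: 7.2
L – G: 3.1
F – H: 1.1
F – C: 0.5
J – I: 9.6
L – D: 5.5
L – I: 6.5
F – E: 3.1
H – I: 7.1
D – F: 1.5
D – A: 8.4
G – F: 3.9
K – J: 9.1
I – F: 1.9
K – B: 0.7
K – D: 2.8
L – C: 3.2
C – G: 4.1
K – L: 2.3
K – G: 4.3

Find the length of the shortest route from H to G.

Candidate routes:
H–K–G: 0.4+4.3 = 4.7
H–F–G: 1.1+3.9 = 5
H–K–B–F–G: 0.4+0.7+0.4+3.9 = 5.4
The minimum is 4.7 via H–K–G.

4.7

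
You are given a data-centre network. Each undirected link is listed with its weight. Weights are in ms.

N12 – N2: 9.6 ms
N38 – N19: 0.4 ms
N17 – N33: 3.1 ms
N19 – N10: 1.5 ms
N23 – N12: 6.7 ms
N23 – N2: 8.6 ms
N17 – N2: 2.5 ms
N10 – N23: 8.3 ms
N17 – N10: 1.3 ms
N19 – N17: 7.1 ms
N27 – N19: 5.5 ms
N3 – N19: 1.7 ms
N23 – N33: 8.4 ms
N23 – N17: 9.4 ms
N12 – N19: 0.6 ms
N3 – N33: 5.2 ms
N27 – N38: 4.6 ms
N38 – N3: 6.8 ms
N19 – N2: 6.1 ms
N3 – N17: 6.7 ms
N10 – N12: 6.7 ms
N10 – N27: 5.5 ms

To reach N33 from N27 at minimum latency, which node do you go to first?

Enumerating some paths:
N27–N10–N17–N33: 5.5+1.3+3.1 = 9.9
N27–N38–N19–N10–N17–N33: 4.6+0.4+1.5+1.3+3.1 = 10.9
The minimum is 9.9 ms via N27–N10–N17–N33.
So from N27 the first move is to N10.

N10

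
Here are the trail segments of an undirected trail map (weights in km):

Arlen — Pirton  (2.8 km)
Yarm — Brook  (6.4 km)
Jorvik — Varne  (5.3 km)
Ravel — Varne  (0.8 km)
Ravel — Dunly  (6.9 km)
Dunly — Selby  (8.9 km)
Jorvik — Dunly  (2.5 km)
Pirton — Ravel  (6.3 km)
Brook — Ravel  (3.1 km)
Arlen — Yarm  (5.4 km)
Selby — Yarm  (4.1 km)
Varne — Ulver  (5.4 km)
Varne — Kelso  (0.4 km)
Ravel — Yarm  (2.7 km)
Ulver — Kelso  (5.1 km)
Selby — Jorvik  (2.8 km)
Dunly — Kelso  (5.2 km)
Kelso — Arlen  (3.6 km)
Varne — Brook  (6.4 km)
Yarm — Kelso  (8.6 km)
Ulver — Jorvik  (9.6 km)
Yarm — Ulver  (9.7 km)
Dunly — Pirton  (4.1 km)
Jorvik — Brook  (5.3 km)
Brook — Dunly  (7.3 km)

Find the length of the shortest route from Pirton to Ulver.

Settle nodes by increasing distance from Pirton:
Pirton: 0
Arlen: 2.8  (via Pirton)
Dunly: 4.1  (via Pirton)
Ravel: 6.3  (via Pirton)
Kelso: 6.4  (via Arlen)
Jorvik: 6.6  (via Dunly)
Varne: 6.8  (via Kelso)
Yarm: 8.2  (via Arlen)
Selby: 9.4  (via Jorvik)
Brook: 9.4  (via Ravel)
Ulver: 11.5  (via Kelso)
Shortest route: Pirton–Arlen–Kelso–Ulver = 11.5 km.

11.5 km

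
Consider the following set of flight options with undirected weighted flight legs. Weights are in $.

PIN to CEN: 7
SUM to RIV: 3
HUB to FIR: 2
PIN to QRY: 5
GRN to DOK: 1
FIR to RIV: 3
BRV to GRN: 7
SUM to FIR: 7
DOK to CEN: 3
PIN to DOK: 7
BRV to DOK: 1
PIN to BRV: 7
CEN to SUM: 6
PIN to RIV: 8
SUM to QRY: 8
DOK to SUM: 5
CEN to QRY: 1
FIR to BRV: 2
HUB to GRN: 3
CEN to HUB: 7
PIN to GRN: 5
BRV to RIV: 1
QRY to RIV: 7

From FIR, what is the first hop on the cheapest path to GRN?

BRV

Candidate routes:
FIR–BRV–DOK–GRN: 2+1+1 = 4
FIR–BRV–GRN: 2+7 = 9
FIR–HUB–GRN: 2+3 = 5
FIR–RIV–BRV–DOK–GRN: 3+1+1+1 = 6
The minimum is $4 via FIR–BRV–DOK–GRN.
So from FIR the first move is to BRV.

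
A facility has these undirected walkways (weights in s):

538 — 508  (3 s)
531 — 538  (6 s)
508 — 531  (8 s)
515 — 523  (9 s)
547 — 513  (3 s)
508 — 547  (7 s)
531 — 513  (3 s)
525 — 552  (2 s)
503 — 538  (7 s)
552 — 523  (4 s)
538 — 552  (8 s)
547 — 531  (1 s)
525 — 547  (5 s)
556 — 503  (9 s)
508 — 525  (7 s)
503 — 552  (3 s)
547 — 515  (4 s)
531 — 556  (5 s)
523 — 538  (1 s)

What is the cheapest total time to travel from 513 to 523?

10 s

Compare a few routes:
513 - 547 - 531 - 538 - 523: 3+1+6+1 = 11
513 - 531 - 538 - 523: 3+6+1 = 10
513 - 547 - 508 - 538 - 523: 3+7+3+1 = 14
Cheapest is 513 - 531 - 538 - 523 at 10 s.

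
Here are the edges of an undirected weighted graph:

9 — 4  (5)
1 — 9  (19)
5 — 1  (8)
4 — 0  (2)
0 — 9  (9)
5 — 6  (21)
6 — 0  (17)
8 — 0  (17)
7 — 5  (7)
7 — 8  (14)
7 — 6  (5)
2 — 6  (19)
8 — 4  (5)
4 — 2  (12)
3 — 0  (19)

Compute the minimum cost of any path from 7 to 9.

24

Enumerating some paths:
7 → 8 → 4 → 0 → 9: 14+5+2+9 = 30
7 → 8 → 4 → 9: 14+5+5 = 24
7 → 6 → 0 → 4 → 9: 5+17+2+5 = 29
7 → 6 → 0 → 9: 5+17+9 = 31
Cheapest is 7 → 8 → 4 → 9 at 24.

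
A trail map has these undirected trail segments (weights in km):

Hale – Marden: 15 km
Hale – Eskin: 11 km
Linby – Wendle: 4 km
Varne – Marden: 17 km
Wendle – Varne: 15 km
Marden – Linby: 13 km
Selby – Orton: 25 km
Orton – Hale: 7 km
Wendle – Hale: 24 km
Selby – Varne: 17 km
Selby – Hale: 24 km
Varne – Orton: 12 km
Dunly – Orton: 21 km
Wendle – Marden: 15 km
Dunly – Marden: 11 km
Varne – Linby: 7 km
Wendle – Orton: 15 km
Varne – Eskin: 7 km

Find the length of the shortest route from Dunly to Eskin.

Shortest distances from Dunly:
Dunly: 0
Marden: 11  (via Dunly)
Orton: 21  (via Dunly)
Linby: 24  (via Marden)
Hale: 26  (via Marden)
Wendle: 26  (via Marden)
Varne: 28  (via Marden)
Eskin: 35  (via Varne)
Shortest route: Dunly–Marden–Varne–Eskin = 35 km.

35 km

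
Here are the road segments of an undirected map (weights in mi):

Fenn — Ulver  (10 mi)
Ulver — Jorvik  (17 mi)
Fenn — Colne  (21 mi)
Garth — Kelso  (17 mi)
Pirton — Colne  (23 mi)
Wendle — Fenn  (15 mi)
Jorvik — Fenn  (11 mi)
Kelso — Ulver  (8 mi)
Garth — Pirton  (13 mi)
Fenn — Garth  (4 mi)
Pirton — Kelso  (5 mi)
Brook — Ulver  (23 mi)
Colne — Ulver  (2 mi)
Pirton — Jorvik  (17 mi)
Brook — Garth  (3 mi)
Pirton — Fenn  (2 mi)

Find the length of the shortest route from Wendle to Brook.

22 mi

Shortest distances from Wendle:
Wendle: 0
Fenn: 15  (via Wendle)
Pirton: 17  (via Fenn)
Garth: 19  (via Fenn)
Kelso: 22  (via Pirton)
Brook: 22  (via Garth)
Shortest route: Wendle → Fenn → Garth → Brook = 22 mi.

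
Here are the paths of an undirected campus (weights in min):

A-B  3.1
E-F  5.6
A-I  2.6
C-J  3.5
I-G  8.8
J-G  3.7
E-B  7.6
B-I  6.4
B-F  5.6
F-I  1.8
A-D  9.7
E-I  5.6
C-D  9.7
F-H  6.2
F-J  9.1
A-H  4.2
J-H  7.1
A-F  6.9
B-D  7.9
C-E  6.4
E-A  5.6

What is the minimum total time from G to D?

16.9 min

Enumerating some paths:
G–I–B–D: 8.8+6.4+7.9 = 23.1
G–J–C–D: 3.7+3.5+9.7 = 16.9
G–I–A–D: 8.8+2.6+9.7 = 21.1
G–I–A–B–D: 8.8+2.6+3.1+7.9 = 22.4
Cheapest is G–J–C–D at 16.9 min.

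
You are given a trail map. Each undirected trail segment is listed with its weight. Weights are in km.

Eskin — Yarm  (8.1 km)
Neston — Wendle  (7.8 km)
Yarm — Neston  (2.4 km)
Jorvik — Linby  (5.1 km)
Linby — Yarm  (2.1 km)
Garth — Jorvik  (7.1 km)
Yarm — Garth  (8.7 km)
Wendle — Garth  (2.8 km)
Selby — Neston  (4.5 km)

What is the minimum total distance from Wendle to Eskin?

Compare a few routes:
Wendle–Neston–Yarm–Eskin: 7.8+2.4+8.1 = 18.3
Wendle–Garth–Yarm–Eskin: 2.8+8.7+8.1 = 19.6
Cheapest is Wendle–Neston–Yarm–Eskin at 18.3 km.

18.3 km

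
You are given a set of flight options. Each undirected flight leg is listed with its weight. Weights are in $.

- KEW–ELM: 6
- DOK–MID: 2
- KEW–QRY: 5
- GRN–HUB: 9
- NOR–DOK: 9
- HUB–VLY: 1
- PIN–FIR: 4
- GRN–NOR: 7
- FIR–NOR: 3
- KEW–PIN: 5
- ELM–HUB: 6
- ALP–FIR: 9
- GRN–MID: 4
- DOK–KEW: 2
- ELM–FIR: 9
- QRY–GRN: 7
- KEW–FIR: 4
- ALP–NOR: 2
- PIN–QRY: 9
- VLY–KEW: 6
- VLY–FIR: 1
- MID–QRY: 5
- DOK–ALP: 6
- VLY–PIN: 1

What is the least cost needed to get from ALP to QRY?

$13

Shortest distances from ALP:
ALP: 0
NOR: 2  (via ALP)
FIR: 5  (via NOR)
DOK: 6  (via ALP)
VLY: 6  (via FIR)
HUB: 7  (via VLY)
PIN: 7  (via VLY)
MID: 8  (via DOK)
KEW: 8  (via DOK)
GRN: 9  (via NOR)
QRY: 13  (via MID)
Shortest route: ALP → DOK → MID → QRY = $13.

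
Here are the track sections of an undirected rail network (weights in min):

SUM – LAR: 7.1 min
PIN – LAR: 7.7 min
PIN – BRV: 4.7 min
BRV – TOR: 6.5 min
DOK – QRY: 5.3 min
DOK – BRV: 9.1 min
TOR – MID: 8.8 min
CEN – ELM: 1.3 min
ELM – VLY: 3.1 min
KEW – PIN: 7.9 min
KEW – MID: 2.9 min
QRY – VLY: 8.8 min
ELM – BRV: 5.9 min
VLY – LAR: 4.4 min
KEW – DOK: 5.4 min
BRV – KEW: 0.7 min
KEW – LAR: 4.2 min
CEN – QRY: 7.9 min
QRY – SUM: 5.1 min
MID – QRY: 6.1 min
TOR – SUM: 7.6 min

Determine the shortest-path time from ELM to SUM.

14.3 min

Settle nodes by increasing distance from ELM:
ELM: 0
CEN: 1.3  (via ELM)
VLY: 3.1  (via ELM)
BRV: 5.9  (via ELM)
KEW: 6.6  (via BRV)
LAR: 7.5  (via VLY)
QRY: 9.2  (via CEN)
MID: 9.5  (via KEW)
PIN: 10.6  (via BRV)
DOK: 12  (via KEW)
TOR: 12.4  (via BRV)
SUM: 14.3  (via QRY)
Shortest route: ELM–CEN–QRY–SUM = 14.3 min.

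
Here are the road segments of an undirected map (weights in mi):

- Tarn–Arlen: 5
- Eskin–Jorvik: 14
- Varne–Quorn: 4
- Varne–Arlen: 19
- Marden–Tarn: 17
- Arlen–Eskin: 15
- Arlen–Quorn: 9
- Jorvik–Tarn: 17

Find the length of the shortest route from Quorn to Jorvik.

31 mi

Enumerating some paths:
Quorn–Arlen–Eskin–Jorvik: 9+15+14 = 38
Quorn–Arlen–Tarn–Jorvik: 9+5+17 = 31
The minimum is 31 mi via Quorn–Arlen–Tarn–Jorvik.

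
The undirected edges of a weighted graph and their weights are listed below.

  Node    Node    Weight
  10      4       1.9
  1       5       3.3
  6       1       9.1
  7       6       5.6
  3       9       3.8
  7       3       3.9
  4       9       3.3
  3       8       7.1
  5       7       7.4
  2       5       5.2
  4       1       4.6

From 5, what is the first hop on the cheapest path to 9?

1

Candidate routes:
5 - 7 - 3 - 9: 7.4+3.9+3.8 = 15.1
5 - 1 - 4 - 9: 3.3+4.6+3.3 = 11.2
The minimum is 11.2 via 5 - 1 - 4 - 9.
So from 5 the first move is to 1.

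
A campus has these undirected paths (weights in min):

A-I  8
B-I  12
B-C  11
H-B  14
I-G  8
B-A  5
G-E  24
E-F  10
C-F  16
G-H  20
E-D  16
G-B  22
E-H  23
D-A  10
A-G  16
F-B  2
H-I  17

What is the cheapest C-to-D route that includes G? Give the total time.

Best C to G: C → B → I → G costing 31
Best G to D: G → A → D costing 26
Total via G: 31 + 26 = 57 min.

57 min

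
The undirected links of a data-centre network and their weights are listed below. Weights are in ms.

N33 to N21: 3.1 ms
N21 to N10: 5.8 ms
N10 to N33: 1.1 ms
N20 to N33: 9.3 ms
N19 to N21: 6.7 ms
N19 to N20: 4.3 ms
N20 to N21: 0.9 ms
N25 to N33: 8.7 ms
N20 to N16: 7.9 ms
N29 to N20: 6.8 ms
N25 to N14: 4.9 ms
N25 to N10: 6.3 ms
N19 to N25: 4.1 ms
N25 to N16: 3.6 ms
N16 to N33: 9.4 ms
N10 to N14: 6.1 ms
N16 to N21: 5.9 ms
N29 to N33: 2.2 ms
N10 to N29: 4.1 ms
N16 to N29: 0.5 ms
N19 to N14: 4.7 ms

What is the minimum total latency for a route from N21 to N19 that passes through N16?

13.5 ms

Best N21 to N16: N21–N33–N29–N16 costing 5.8
Best N16 to N19: N16–N25–N19 costing 7.7
Total via N16: 5.8 + 7.7 = 13.5 ms.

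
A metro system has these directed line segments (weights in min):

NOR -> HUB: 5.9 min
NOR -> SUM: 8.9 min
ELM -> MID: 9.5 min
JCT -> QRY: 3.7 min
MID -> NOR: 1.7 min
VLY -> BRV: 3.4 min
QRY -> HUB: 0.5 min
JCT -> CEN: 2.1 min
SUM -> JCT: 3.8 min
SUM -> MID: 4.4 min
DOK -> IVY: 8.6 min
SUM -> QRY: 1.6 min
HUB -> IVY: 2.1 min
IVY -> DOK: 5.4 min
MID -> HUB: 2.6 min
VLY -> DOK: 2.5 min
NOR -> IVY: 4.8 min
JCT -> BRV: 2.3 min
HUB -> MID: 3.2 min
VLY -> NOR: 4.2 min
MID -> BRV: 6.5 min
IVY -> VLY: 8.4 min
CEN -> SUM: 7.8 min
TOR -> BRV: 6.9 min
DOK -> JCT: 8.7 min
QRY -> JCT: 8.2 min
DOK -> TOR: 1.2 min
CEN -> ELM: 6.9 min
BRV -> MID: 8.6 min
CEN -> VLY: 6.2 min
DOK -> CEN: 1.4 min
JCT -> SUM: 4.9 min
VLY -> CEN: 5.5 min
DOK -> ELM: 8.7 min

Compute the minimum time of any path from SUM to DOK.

Running Dijkstra from SUM:
SUM: 0
QRY: 1.6  (via SUM)
HUB: 2.1  (via QRY)
JCT: 3.8  (via SUM)
IVY: 4.2  (via HUB)
MID: 4.4  (via SUM)
CEN: 5.9  (via JCT)
NOR: 6.1  (via MID)
BRV: 6.1  (via JCT)
DOK: 9.6  (via IVY)
Shortest route: SUM–QRY–HUB–IVY–DOK = 9.6 min.

9.6 min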